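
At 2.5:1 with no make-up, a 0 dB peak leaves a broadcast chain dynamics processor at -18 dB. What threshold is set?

-30 dB

Gain reduction = 0 − (-18) = 18 dB; output overshoot = GR / (R − 1) = 18 / 1.5 = 12 dB.
Threshold = output − output overshoot = -18 − 12 = -30 dB.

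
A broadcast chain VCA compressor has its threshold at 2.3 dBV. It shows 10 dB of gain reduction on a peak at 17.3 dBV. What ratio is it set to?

Input overshoot = 17.3 − 2.3 = 15 dB.
Output overshoot = 15 − 10 = 5 dB.
Ratio = input overshoot / output overshoot = 15 / 5 = 3.

3:1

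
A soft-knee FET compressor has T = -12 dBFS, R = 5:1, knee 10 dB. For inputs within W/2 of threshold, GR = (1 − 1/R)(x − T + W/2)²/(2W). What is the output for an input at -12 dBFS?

-13 dBFS

x − T + W/2 = -12 − (-12) + 5 = 5.
GR = (1 − 1/5) × 5² / 20 = 0.8 × 25 / 20 = 1 dB.
Output = -12 − 1 = -13 dBFS.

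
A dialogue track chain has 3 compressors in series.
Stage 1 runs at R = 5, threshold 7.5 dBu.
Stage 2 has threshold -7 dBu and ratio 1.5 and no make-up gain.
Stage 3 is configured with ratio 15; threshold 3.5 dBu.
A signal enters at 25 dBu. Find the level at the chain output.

3.6 dBu

Stage 1: overshoot 17.5 dB → 17.5/5 = 3.5 dB → 11 dBu.
Stage 2: 11 dBu is 18 dB over -7 dBu; at 1.5:1 that becomes 12 dB over, giving 5 dBu.
Stage 3: overshoot 1.5 dB → 1.5/15 = 0.1 dB → 3.6 dBu.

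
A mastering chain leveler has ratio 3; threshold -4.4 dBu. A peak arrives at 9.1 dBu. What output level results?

0.1 dBu

Overshoot: 9.1 − (-4.4) = 13.5 dB.
At 3:1 the overshoot is divided by 3, leaving 4.5 dB above threshold.
So the level is -4.4 + 4.5 = 0.1 dBu.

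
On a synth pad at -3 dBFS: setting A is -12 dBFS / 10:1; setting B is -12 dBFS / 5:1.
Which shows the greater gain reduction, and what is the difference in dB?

A: 9 dB over, compressed to 0.9 dB over, so 8.1 dB of GR.
B: 9 dB over, compressed to 1.8 dB over, so 7.2 dB of GR.
Difference: 0.9 dB in favour of A.

A, by 0.9 dB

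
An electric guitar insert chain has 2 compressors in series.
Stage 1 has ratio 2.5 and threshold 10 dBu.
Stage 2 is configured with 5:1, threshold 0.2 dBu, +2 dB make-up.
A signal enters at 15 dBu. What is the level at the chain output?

Stage 1: overshoot 5 dB → 5/2.5 = 2 dB → 12 dBu.
Stage 2: 11.8 dB above 0.2 dBu, reduced 5:1 to 2.36 dB above → 2.56 dBu; +2 dB make-up → 4.56 dBu.

4.56 dBu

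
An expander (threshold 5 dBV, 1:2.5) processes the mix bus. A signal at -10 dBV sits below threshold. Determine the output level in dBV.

Undershoot = 5 − (-10) = 15 dB.
At 1:2.5, that expands to 37.5 dB under threshold.
Output = 5 − 37.5 = -32.5 dBV.

-32.5 dBV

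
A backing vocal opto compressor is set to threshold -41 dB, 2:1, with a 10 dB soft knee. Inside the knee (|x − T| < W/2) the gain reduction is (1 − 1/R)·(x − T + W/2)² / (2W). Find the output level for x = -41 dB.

-41.625 dB

x − T + W/2 = -41 − (-41) + 5 = 5.
GR = (1 − 1/2) × 5² / 20 = 0.5 × 25 / 20 = 0.625 dB.
Output = -41 − 0.625 = -41.625 dB.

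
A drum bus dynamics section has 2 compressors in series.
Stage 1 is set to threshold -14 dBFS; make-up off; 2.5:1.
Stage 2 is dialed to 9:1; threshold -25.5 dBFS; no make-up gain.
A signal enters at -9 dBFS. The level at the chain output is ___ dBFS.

Stage 1: overshoot 5 dB → 5/2.5 = 2 dB → -12 dBFS.
Stage 2: overshoot 13.5 dB → 13.5/9 = 1.5 dB → -24 dBFS.

-24 dBFS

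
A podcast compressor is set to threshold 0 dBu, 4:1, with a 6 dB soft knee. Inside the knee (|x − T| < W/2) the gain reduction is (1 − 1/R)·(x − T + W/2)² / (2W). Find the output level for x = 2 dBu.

0.4375 dBu

x − T + W/2 = 2 − 0 + 3 = 5.
GR = (1 − 1/4) × 5² / 12 = 0.75 × 25 / 12 = 1.5625 dB.
Output = 2 − 1.5625 = 0.4375 dBu.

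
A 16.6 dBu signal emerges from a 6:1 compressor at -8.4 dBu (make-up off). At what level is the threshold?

-13.4 dBu

Let T be the threshold. Output overshoot = (input overshoot)/R, so -8.4 − T = (16.6 − T)/6.
6·(-8.4 − T) = 16.6 − T → 5·T = -50.4 − 16.6 = -67.
T = -67/5 = -13.4 dBu.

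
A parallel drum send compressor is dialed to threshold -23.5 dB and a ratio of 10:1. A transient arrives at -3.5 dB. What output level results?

-3.5 dB sits 20 dB over threshold.
10:1 compression reduces that to 20/10 = 2 dB over.
Output = -23.5 + 2 = -21.5 dB.

-21.5 dB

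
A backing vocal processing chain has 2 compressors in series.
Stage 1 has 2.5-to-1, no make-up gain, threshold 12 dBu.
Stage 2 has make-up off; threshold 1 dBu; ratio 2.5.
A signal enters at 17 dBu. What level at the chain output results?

Stage 1: overshoot 5 dB → 5/2.5 = 2 dB → 14 dBu.
Stage 2: overshoot 13 dB → 13/2.5 = 5.2 dB → 6.2 dBu.

6.2 dBu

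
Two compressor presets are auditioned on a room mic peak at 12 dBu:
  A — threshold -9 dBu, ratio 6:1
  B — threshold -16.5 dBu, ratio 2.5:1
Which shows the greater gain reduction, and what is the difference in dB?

A, by 0.4 dB

A: 21 dB over, compressed to 3.5 dB over, so 17.5 dB of GR.
B: 28.5 dB over, compressed to 11.4 dB over, so 17.1 dB of GR.
A reduces 0.4 dB more.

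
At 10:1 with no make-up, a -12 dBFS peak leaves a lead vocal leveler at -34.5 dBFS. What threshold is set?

Let T be the threshold. Output overshoot = (input overshoot)/R, so -34.5 − T = (-12 − T)/10.
10·(-34.5 − T) = -12 − T → 9·T = -345 − (-12) = -333.
T = -333/9 = -37 dBFS.

-37 dBFS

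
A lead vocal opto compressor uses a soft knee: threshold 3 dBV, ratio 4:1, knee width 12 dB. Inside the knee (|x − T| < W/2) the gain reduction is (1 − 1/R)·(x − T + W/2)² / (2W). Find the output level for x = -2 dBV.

-2.03125 dBV

x − T + W/2 = -2 − 3 + 6 = 1.
GR = (1 − 1/4) × 1² / 24 = 0.75 × 1 / 24 = 0.03125 dB.
Output = -2 − 0.03125 = -2.03125 dBV.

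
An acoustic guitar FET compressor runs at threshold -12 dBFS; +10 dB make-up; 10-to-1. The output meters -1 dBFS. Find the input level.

-2 dBFS

Before make-up, the level was -1 − 10 = -11 dBFS.
Post-compression overshoot = -11 − (-12) = 1 dB.
Before 10:1 compression the overshoot was 1 × 10 = 10 dB, so input = -12 + 10 = -2 dBFS.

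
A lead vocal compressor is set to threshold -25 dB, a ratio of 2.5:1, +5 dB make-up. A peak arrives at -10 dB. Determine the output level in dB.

-10 dB sits 15 dB over threshold.
The 15 dB excess becomes 6 dB after 2.5:1 reduction.
Output = -25 + 6 = -19 dB; make-up adds 5 dB, giving -14 dB.

-14 dB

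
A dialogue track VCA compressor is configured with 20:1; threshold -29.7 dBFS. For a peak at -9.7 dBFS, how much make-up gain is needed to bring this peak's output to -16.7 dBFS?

The peak compresses to -29.7 + 20/20 = -28.7 dBFS.
To reach -16.7 dBFS requires -16.7 − (-28.7) = 12 dB of make-up.

12 dB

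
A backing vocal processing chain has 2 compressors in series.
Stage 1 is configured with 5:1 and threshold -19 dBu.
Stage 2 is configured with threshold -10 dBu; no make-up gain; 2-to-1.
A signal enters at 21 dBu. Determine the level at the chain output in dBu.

-11 dBu

Stage 1: 40 dB above -19 dBu, reduced 5:1 to 8 dB above → -11 dBu.
Stage 2: -11 dBu is at or below the -10 dBu threshold — no compression; output -11 dBu.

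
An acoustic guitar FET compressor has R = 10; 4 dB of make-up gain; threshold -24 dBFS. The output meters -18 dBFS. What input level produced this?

Before make-up, the level was -18 − 4 = -22 dBFS.
The compressed level sits -22 − (-24) = 2 dB over threshold.
Before 10:1 compression the overshoot was 2 × 10 = 20 dB, so input = -24 + 20 = -4 dBFS.

-4 dBFS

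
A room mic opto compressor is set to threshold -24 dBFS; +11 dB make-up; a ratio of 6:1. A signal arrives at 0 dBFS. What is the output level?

The input is 24 dB above the -24 dBFS threshold.
At 6:1 the overshoot is divided by 6, leaving 4 dB above threshold.
That puts the output at -20 dBFS; make-up adds 11 dB, giving -9 dBFS.

-9 dBFS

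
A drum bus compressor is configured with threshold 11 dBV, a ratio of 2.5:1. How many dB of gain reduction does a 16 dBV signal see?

3 dB

The signal is 5 dB above threshold.
After 2.5:1 compression the overshoot becomes 5/2.5 = 2 dB.
So the signal is attenuated by 5 − 2 = 3 dB.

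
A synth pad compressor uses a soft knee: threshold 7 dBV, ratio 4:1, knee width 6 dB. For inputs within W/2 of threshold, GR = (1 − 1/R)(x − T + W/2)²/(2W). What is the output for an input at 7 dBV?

6.4375 dBV

x − T + W/2 = 7 − 7 + 3 = 3.
GR = (1 − 1/4) × 3² / 12 = 0.75 × 9 / 12 = 0.5625 dB.
Output = 7 − 0.5625 = 6.4375 dBV.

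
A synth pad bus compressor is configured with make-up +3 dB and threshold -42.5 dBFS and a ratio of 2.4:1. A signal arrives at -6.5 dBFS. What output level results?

The input is 36 dB above the -42.5 dBFS threshold.
The 36 dB excess becomes 15 dB after 2.4:1 reduction.
That puts the output at -27.5 dBFS; make-up adds 3 dB, giving -24.5 dBFS.

-24.5 dBFS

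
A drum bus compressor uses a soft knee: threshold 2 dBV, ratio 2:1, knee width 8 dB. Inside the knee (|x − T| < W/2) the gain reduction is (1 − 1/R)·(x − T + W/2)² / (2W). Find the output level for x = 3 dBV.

x − T + W/2 = 3 − 2 + 4 = 5.
GR = (1 − 1/2) × 5² / 16 = 0.5 × 25 / 16 = 0.78125 dB.
Output = 3 − 0.78125 = 2.21875 dBV.

2.21875 dBV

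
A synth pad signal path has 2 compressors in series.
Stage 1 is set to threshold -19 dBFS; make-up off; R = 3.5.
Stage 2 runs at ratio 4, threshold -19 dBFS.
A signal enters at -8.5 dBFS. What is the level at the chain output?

-18.25 dBFS

Stage 1: -8.5 dBFS is 10.5 dB over -19 dBFS; at 3.5:1 that becomes 3 dB over, giving -16 dBFS.
Stage 2: -16 dBFS is 3 dB over -19 dBFS; at 4:1 that becomes 0.75 dB over, giving -18.25 dBFS.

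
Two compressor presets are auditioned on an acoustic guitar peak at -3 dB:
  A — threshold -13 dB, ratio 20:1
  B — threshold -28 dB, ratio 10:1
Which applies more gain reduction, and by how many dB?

A: GR = 10 − 10/20 = 9.5 dB.
B: GR = 25 − 25/10 = 22.5 dB.
Difference: 13 dB in favour of B.

B, by 13 dB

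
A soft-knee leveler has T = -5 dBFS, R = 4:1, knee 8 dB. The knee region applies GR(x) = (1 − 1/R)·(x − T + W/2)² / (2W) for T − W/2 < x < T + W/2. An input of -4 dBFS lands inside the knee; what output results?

x − T + W/2 = -4 − (-5) + 4 = 5.
GR = (1 − 1/4) × 5² / 16 = 0.75 × 25 / 16 = 1.171875 dB.
Output = -4 − 1.171875 = -5.171875 dBFS.

-5.171875 dBFS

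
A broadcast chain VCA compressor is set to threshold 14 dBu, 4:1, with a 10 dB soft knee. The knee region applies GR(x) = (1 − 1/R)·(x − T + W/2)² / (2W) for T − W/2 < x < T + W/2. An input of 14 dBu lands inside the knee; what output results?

13.0625 dBu

x − T + W/2 = 14 − 14 + 5 = 5.
GR = (1 − 1/4) × 5² / 20 = 0.75 × 25 / 20 = 0.9375 dB.
Output = 14 − 0.9375 = 13.0625 dBu.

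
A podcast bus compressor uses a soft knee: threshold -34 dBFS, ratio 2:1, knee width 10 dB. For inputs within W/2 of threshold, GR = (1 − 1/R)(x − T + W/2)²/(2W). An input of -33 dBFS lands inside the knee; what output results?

-33.9 dBFS

x − T + W/2 = -33 − (-34) + 5 = 6.
GR = (1 − 1/2) × 6² / 20 = 0.5 × 36 / 20 = 0.9 dB.
Output = -33 − 0.9 = -33.9 dBFS.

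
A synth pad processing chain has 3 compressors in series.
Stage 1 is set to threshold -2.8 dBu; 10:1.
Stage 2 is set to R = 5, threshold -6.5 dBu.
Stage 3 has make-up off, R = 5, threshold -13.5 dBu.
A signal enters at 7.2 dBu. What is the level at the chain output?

Stage 1: 7.2 dBu is 10 dB over -2.8 dBu; at 10:1 that becomes 1 dB over, giving -1.8 dBu.
Stage 2: -1.8 dBu is 4.7 dB over -6.5 dBu; at 5:1 that becomes 0.94 dB over, giving -5.56 dBu.
Stage 3: -5.56 dBu is 7.94 dB over -13.5 dBu; at 5:1 that becomes 1.588 dB over, giving -11.912 dBu.

-11.912 dBu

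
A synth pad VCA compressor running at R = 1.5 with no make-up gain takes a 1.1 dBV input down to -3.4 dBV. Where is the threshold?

-12.4 dBV

Input is 13.5 dB above T (since output overshoot × R = input overshoot: (-3.4 − T)·1.5 = 1.1 − T gives T = -12.4 dBV).
Check: -12.4 + (1.1 − (-12.4))/1.5 = -12.4 + 9 = -3.4 dBV. ✓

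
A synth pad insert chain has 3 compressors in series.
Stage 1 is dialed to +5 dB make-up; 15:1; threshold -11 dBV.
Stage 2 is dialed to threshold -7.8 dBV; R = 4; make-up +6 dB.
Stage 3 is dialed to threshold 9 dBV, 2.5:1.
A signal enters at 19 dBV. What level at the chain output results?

-0.85 dBV

Stage 1: overshoot 30 dB → 30/15 = 2 dB → -9 dBV; +5 dB make-up → -4 dBV.
Stage 2: -4 dBV is 3.8 dB over -7.8 dBV; at 4:1 that becomes 0.95 dB over, giving -6.85 dBV; +6 dB make-up → -0.85 dBV.
Stage 3: below threshold (-0.85 ≤ 9); passes unchanged; output -0.85 dBV.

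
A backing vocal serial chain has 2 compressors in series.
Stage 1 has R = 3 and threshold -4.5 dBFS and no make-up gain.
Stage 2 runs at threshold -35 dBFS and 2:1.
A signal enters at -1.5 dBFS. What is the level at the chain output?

Stage 1: -1.5 dBFS is 3 dB over -4.5 dBFS; at 3:1 that becomes 1 dB over, giving -3.5 dBFS.
Stage 2: 31.5 dB above -35 dBFS, reduced 2:1 to 15.75 dB above → -19.25 dBFS.

-19.25 dBFS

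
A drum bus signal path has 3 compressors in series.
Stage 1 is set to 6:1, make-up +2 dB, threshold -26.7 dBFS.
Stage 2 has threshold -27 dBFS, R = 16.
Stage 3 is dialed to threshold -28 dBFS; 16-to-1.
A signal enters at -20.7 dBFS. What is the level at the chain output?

Stage 1: -20.7 dBFS is 6 dB over -26.7 dBFS; at 6:1 that becomes 1 dB over, giving -25.7 dBFS; +2 dB make-up → -23.7 dBFS.
Stage 2: -23.7 dBFS is 3.3 dB over -27 dBFS; at 16:1 that becomes 0.20625 dB over, giving -26.79375 dBFS.
Stage 3: overshoot 1.20625 dB → 1.20625/16 = 0.075391 dB → -27.924609 dBFS.

-27.924609 dBFS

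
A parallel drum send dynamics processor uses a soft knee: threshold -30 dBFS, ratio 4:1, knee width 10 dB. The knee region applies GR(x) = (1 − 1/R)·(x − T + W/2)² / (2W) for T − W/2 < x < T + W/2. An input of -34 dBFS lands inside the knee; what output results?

x − T + W/2 = -34 − (-30) + 5 = 1.
GR = (1 − 1/4) × 1² / 20 = 0.75 × 1 / 20 = 0.0375 dB.
Output = -34 − 0.0375 = -34.0375 dBFS.

-34.0375 dBFS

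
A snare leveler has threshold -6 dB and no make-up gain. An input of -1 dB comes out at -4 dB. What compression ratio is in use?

2.5:1

Input overshoot = -1 − (-6) = 5 dB; output overshoot = -4 − (-6) = 2 dB.
Ratio = 5 / 2 = 2.5.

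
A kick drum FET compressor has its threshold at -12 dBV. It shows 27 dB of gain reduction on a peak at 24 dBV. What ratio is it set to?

4:1

Input overshoot = 24 − (-12) = 36 dB.
Output overshoot = 36 − 27 = 9 dB.
Ratio = input overshoot / output overshoot = 36 / 9 = 4.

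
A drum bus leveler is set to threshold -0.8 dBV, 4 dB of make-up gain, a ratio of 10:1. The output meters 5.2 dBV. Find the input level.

Remove make-up: 5.2 − 4 = 1.2 dBV.
That's 2 dB above the -0.8 dBV threshold.
Before 10:1 compression the overshoot was 2 × 10 = 20 dB, so input = -0.8 + 20 = 19.2 dBV.

19.2 dBV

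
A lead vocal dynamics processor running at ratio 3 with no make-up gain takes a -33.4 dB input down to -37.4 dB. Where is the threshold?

Gain reduction = -33.4 − (-37.4) = 4 dB; output overshoot = GR / (R − 1) = 4 / 2 = 2 dB.
Threshold = output − output overshoot = -37.4 − 2 = -39.4 dB.

-39.4 dB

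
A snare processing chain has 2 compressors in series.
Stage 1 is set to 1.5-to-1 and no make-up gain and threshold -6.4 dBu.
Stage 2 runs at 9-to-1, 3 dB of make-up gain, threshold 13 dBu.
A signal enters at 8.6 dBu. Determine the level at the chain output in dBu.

6.6 dBu

Stage 1: 8.6 dBu is 15 dB over -6.4 dBu; at 1.5:1 that becomes 10 dB over, giving 3.6 dBu.
Stage 2: 3.6 dBu ≤ 13 dBu, so stage 2 doesn't engage; make-up brings it to 6.6 dBu.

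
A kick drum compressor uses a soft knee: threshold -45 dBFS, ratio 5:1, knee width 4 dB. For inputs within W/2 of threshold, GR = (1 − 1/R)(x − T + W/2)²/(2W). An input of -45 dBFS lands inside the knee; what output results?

-45.4 dBFS

x − T + W/2 = -45 − (-45) + 2 = 2.
GR = (1 − 1/5) × 2² / 8 = 0.8 × 4 / 8 = 0.4 dB.
Output = -45 − 0.4 = -45.4 dBFS.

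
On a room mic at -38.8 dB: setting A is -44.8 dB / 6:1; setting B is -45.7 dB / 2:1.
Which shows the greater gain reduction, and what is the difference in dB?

A: overshoot 6 dB → output overshoot 1 dB → GR 5 dB.
B: overshoot 6.9 dB → output overshoot 3.45 dB → GR 3.45 dB.
Difference: 1.55 dB in favour of A.

A, by 1.55 dB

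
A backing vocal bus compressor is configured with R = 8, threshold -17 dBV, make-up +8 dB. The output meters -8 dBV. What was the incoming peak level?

-9 dBV

Before make-up, the level was -8 − 8 = -16 dBV.
Post-compression overshoot = -16 − (-17) = 1 dB.
Before 8:1 compression the overshoot was 1 × 8 = 8 dB, so input = -17 + 8 = -9 dBV.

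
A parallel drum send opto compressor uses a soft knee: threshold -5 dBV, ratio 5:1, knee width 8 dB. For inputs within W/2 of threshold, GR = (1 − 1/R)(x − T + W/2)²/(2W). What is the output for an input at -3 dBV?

-4.8 dBV

x − T + W/2 = -3 − (-5) + 4 = 6.
GR = (1 − 1/5) × 6² / 16 = 0.8 × 36 / 16 = 1.8 dB.
Output = -3 − 1.8 = -4.8 dBV.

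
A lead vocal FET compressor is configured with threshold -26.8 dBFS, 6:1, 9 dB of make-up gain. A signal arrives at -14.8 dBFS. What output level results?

-15.8 dBFS

The input is 12 dB above the -26.8 dBFS threshold.
At 6:1 the overshoot is divided by 6, leaving 2 dB above threshold.
That puts the output at -24.8 dBFS; make-up adds 9 dB, giving -15.8 dBFS.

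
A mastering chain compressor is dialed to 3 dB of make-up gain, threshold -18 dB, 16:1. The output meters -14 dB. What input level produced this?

-2 dB

Remove make-up: -14 − 3 = -17 dB.
Post-compression overshoot = -17 − (-18) = 1 dB.
Undo the ratio: input overshoot = 1 × 16 = 16 dB, giving input = -2 dB.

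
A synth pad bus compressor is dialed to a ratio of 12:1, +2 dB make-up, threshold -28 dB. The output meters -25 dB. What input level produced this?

-16 dB

Stripping the +2 dB make-up gives -27 dB at the gain stage.
That's 1 dB above the -28 dB threshold.
Input overshoot = R × output overshoot = 12 dB → input = -28 + 12 = -16 dB.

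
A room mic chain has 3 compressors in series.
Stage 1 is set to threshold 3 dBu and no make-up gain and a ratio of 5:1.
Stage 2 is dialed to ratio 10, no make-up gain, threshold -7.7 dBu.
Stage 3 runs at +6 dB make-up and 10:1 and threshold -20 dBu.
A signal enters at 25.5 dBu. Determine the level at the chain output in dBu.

Stage 1: 25.5 dBu is 22.5 dB over 3 dBu; at 5:1 that becomes 4.5 dB over, giving 7.5 dBu.
Stage 2: 15.2 dB above -7.7 dBu, reduced 10:1 to 1.52 dB above → -6.18 dBu.
Stage 3: overshoot 13.82 dB → 13.82/10 = 1.382 dB → -18.618 dBu; +6 dB make-up → -12.618 dBu.

-12.618 dBu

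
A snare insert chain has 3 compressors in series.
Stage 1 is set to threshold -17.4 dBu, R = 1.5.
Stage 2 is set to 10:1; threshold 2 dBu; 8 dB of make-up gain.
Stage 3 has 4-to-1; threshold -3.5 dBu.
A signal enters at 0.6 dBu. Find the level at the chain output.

Stage 1: overshoot 18 dB → 18/1.5 = 12 dB → -5.4 dBu.
Stage 2: -5.4 dBu ≤ 2 dBu, so stage 2 doesn't engage; make-up brings it to 2.6 dBu.
Stage 3: 2.6 dBu is 6.1 dB over -3.5 dBu; at 4:1 that becomes 1.525 dB over, giving -1.975 dBu.

-1.975 dBu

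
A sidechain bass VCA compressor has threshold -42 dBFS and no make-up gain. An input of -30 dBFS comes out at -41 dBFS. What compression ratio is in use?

12:1

Input overshoot = -30 − (-42) = 12 dB; output overshoot = -41 − (-42) = 1 dB.
Ratio = 12 / 1 = 12.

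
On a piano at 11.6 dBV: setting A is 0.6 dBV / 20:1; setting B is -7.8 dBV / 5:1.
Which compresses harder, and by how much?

B, by 5.07 dB

A: GR = 11 − 11/20 = 10.45 dB.
B: GR = 19.4 − 19.4/5 = 15.52 dB.
B reduces 5.07 dB more.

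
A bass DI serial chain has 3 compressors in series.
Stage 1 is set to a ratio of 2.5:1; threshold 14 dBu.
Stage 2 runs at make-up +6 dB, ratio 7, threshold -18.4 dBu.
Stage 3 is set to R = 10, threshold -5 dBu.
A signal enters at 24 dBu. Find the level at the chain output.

Stage 1: 10 dB above 14 dBu, reduced 2.5:1 to 4 dB above → 18 dBu.
Stage 2: 36.4 dB above -18.4 dBu, reduced 7:1 to 5.2 dB above → -13.2 dBu; +6 dB make-up → -7.2 dBu.
Stage 3: -7.2 dBu ≤ -5 dBu, so stage 3 doesn't engage; output -7.2 dBu.

-7.2 dBu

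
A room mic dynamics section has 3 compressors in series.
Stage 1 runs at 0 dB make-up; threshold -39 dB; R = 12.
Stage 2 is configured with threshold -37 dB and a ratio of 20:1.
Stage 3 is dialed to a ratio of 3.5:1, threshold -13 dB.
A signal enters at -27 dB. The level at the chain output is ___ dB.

Stage 1: overshoot 12 dB → 12/12 = 1 dB → -38 dB.
Stage 2: -38 dB is at or below the -37 dB threshold — no compression; output -38 dB.
Stage 3: below threshold (-38 ≤ -13); passes unchanged; output -38 dB.

-38 dB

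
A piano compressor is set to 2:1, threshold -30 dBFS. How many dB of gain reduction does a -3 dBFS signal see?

13.5 dB

Overshoot = -3 − (-30) = 27 dB.
A 2:1 ratio leaves 13.5 dB of that excess.
Gain reduction = 27 − 13.5 = 13.5 dB.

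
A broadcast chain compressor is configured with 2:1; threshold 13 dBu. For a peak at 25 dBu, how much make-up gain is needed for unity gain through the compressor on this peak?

6 dB

The peak compresses to 13 + 12/2 = 19 dBu.
To reach 25 dBu requires 25 − 19 = 6 dB of make-up.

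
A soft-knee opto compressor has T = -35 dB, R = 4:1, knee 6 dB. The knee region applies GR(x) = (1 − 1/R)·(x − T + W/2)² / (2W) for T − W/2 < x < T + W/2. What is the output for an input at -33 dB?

-34.5625 dB

x − T + W/2 = -33 − (-35) + 3 = 5.
GR = (1 − 1/4) × 5² / 12 = 0.75 × 25 / 12 = 1.5625 dB.
Output = -33 − 1.5625 = -34.5625 dB.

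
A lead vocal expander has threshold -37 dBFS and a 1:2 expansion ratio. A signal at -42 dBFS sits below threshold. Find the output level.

-47 dBFS

The input is 5 dB below the -37 dBFS threshold.
A 1:2 expander multiplies undershoot by 2: 5 × 2 = 10 dB below threshold.
Output = -37 − 10 = -47 dBFS.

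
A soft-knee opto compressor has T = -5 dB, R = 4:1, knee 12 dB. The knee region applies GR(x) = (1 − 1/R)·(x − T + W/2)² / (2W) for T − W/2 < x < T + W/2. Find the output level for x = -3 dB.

x − T + W/2 = -3 − (-5) + 6 = 8.
GR = (1 − 1/4) × 8² / 24 = 0.75 × 64 / 24 = 2 dB.
Output = -3 − 2 = -5 dB.

-5 dB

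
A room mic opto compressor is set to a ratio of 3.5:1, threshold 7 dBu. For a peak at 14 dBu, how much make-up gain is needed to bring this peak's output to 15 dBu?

Overshoot 7 dB → 7/3.5 = 2 dB after compression, so the compressed level is 7 + 2 = 9 dBu.
Make-up = target − compressed = 15 − 9 = 6 dB.

6 dB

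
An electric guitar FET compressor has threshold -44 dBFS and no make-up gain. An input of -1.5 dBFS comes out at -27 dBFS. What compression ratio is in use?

Input overshoot = -1.5 − (-44) = 42.5 dB; output overshoot = -27 − (-44) = 17 dB.
Ratio = 42.5 / 17 = 2.5.

2.5:1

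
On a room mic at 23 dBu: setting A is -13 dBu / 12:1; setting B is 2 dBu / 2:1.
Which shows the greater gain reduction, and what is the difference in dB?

A, by 22.5 dB

A: GR = 36 − 36/12 = 33 dB.
B: GR = 21 − 21/2 = 10.5 dB.
Difference: 22.5 dB in favour of A.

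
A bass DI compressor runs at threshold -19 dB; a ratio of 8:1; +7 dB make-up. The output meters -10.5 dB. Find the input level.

Before make-up, the level was -10.5 − 7 = -17.5 dB.
That's 1.5 dB above the -19 dB threshold.
Before 8:1 compression the overshoot was 1.5 × 8 = 12 dB, so input = -19 + 12 = -7 dB.

-7 dB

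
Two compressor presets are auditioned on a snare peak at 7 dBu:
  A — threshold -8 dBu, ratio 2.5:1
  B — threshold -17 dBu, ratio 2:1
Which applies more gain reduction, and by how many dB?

A: overshoot 15 dB → output overshoot 6 dB → GR 9 dB.
B: overshoot 24 dB → output overshoot 12 dB → GR 12 dB.
B applies 3 dB more gain reduction.

B, by 3 dB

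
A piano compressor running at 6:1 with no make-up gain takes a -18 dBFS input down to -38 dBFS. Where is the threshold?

-42 dBFS

Let T be the threshold. Output overshoot = (input overshoot)/R, so -38 − T = (-18 − T)/6.
6·(-38 − T) = -18 − T → 5·T = -228 − (-18) = -210.
T = -210/5 = -42 dBFS.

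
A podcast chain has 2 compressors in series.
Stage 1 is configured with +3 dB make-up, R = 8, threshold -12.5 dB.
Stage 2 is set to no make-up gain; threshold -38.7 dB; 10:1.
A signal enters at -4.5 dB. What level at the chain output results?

-35.68 dB

Stage 1: 8 dB above -12.5 dB, reduced 8:1 to 1 dB above → -11.5 dB; +3 dB make-up → -8.5 dB.
Stage 2: -8.5 dB is 30.2 dB over -38.7 dB; at 10:1 that becomes 3.02 dB over, giving -35.68 dB.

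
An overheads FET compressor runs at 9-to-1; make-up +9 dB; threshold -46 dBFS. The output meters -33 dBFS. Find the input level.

-10 dBFS

Before make-up, the level was -33 − 9 = -42 dBFS.
The compressed level sits -42 − (-46) = 4 dB over threshold.
Undo the ratio: input overshoot = 4 × 9 = 36 dB, giving input = -10 dBFS.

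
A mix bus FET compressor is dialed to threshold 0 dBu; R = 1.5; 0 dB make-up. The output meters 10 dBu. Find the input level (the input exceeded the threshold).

15 dBu

The compressed level sits 10 − 0 = 10 dB over threshold.
Before 1.5:1 compression the overshoot was 10 × 1.5 = 15 dB, so input = 0 + 15 = 15 dBu.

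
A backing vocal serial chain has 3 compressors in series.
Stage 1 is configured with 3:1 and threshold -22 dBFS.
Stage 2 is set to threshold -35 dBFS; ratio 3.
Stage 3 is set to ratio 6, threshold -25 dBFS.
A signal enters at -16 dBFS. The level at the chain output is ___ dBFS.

Stage 1: 6 dB above -22 dBFS, reduced 3:1 to 2 dB above → -20 dBFS.
Stage 2: -20 dBFS is 15 dB over -35 dBFS; at 3:1 that becomes 5 dB over, giving -30 dBFS.
Stage 3: -30 dBFS ≤ -25 dBFS, so stage 3 doesn't engage; output -30 dBFS.

-30 dBFS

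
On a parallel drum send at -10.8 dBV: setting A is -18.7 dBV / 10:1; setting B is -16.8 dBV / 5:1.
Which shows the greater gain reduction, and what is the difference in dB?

A, by 2.31 dB

A: 7.9 dB over, compressed to 0.79 dB over, so 7.11 dB of GR.
B: 6 dB over, compressed to 1.2 dB over, so 4.8 dB of GR.
A applies 2.31 dB more gain reduction.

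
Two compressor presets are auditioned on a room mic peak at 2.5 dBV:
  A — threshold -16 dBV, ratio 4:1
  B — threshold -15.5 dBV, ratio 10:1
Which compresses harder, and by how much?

A: overshoot 18.5 dB → output overshoot 4.625 dB → GR 13.875 dB.
B: overshoot 18 dB → output overshoot 1.8 dB → GR 16.2 dB.
B reduces 2.325 dB more.

B, by 2.325 dB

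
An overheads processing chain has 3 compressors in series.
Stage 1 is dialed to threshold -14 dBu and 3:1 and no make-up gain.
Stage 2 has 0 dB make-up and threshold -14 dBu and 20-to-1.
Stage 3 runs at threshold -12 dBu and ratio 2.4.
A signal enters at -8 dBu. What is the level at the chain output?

-13.9 dBu

Stage 1: 6 dB above -14 dBu, reduced 3:1 to 2 dB above → -12 dBu.
Stage 2: overshoot 2 dB → 2/20 = 0.1 dB → -13.9 dBu.
Stage 3: below threshold (-13.9 ≤ -12); passes unchanged; output -13.9 dBu.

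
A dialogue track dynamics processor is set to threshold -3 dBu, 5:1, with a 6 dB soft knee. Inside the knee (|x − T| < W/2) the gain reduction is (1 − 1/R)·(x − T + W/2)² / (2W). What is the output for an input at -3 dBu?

x − T + W/2 = -3 − (-3) + 3 = 3.
GR = (1 − 1/5) × 3² / 12 = 0.8 × 9 / 12 = 0.6 dB.
Output = -3 − 0.6 = -3.6 dBu.

-3.6 dBu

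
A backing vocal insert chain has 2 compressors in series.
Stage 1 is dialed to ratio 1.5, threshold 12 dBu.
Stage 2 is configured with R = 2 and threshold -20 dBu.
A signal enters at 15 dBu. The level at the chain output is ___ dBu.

Stage 1: 3 dB above 12 dBu, reduced 1.5:1 to 2 dB above → 14 dBu.
Stage 2: 34 dB above -20 dBu, reduced 2:1 to 17 dB above → -3 dBu.

-3 dBu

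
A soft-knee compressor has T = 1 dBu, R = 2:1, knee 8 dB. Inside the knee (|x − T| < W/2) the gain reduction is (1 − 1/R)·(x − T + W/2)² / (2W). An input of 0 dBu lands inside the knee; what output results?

x − T + W/2 = 0 − 1 + 4 = 3.
GR = (1 − 1/2) × 3² / 16 = 0.5 × 9 / 16 = 0.28125 dB.
Output = 0 − 0.28125 = -0.28125 dBu.

-0.28125 dBu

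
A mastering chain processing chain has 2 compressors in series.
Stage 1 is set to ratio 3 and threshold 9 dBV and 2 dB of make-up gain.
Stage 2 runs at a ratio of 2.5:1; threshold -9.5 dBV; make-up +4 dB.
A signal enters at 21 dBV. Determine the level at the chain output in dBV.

Stage 1: 12 dB above 9 dBV, reduced 3:1 to 4 dB above → 13 dBV; +2 dB make-up → 15 dBV.
Stage 2: overshoot 24.5 dB → 24.5/2.5 = 9.8 dB → 0.3 dBV; +4 dB make-up → 4.3 dBV.

4.3 dBV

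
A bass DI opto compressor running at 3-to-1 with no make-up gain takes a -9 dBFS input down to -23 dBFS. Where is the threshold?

-30 dBFS

Input is 21 dB above T (since output overshoot × R = input overshoot: (-23 − T)·3 = -9 − T gives T = -30 dBFS).
Check: -30 + (-9 − (-30))/3 = -30 + 7 = -23 dBFS. ✓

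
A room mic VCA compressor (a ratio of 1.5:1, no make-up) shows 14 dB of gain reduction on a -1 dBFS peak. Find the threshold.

Input is 42 dB above T (since output overshoot × R = input overshoot: (-15 − T)·1.5 = -1 − T gives T = -43 dBFS).
Check: -43 + (-1 − (-43))/1.5 = -43 + 28 = -15 dBFS. ✓

-43 dBFS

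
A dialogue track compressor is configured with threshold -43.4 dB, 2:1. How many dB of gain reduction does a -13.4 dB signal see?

15 dB

The signal is 30 dB above threshold.
A 2:1 ratio leaves 15 dB of that excess.
So the signal is attenuated by 30 − 15 = 15 dB.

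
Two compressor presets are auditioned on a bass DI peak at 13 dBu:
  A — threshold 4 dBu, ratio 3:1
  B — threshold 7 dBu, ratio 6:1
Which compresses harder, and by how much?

A, by 1 dB

A: 9 dB over, compressed to 3 dB over, so 6 dB of GR.
B: 6 dB over, compressed to 1 dB over, so 5 dB of GR.
A applies 1 dB more gain reduction.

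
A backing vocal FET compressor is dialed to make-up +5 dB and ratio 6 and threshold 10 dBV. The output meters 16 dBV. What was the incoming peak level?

16 dBV

Remove make-up: 16 − 5 = 11 dBV.
That's 1 dB above the 10 dBV threshold.
Input overshoot = R × output overshoot = 6 dB → input = 10 + 6 = 16 dBV.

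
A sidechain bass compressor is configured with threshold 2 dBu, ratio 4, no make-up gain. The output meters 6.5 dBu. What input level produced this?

That's 4.5 dB above the 2 dBu threshold.
Undo the ratio: input overshoot = 4.5 × 4 = 18 dB, giving input = 20 dBu.

20 dBu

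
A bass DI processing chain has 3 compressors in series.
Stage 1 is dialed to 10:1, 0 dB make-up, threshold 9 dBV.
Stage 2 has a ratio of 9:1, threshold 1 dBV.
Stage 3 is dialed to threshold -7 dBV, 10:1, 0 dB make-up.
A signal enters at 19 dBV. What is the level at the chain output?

-6.1 dBV

Stage 1: 19 dBV is 10 dB over 9 dBV; at 10:1 that becomes 1 dB over, giving 10 dBV.
Stage 2: 9 dB above 1 dBV, reduced 9:1 to 1 dB above → 2 dBV.
Stage 3: overshoot 9 dB → 9/10 = 0.9 dB → -6.1 dBV.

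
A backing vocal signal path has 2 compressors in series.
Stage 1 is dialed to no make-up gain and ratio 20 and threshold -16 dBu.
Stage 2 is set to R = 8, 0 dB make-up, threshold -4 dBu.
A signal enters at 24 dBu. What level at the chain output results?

Stage 1: 24 dBu is 40 dB over -16 dBu; at 20:1 that becomes 2 dB over, giving -14 dBu.
Stage 2: below threshold (-14 ≤ -4); passes unchanged; output -14 dBu.

-14 dBu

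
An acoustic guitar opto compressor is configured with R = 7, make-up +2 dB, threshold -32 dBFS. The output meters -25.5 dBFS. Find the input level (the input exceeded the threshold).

Remove make-up: -25.5 − 2 = -27.5 dBFS.
The compressed level sits -27.5 − (-32) = 4.5 dB over threshold.
Undo the ratio: input overshoot = 4.5 × 7 = 31.5 dB, giving input = -0.5 dBFS.

-0.5 dBFS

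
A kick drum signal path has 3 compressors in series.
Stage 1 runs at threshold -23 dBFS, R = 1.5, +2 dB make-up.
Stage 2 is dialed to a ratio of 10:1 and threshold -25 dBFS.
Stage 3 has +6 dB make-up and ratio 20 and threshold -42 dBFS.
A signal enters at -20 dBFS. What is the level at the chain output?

Stage 1: 3 dB above -23 dBFS, reduced 1.5:1 to 2 dB above → -21 dBFS; +2 dB make-up → -19 dBFS.
Stage 2: -19 dBFS is 6 dB over -25 dBFS; at 10:1 that becomes 0.6 dB over, giving -24.4 dBFS.
Stage 3: overshoot 17.6 dB → 17.6/20 = 0.88 dB → -41.12 dBFS; +6 dB make-up → -35.12 dBFS.

-35.12 dBFS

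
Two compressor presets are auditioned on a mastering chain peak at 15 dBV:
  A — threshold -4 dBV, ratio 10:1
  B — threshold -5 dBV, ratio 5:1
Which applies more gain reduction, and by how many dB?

A: GR = 19 − 19/10 = 17.1 dB.
B: GR = 20 − 20/5 = 16 dB.
Difference: 1.1 dB in favour of A.

A, by 1.1 dB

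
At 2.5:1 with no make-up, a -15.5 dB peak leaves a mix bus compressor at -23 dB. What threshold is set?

-28 dB

Gain reduction = -15.5 − (-23) = 7.5 dB; output overshoot = GR / (R − 1) = 7.5 / 1.5 = 5 dB.
Threshold = output − output overshoot = -23 − 5 = -28 dB.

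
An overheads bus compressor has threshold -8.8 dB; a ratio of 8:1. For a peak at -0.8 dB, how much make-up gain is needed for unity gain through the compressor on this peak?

Without make-up, output = threshold + overshoot/8 = -8.8 + 1 = -7.8 dB.
Gap to target: 7 dB.

7 dB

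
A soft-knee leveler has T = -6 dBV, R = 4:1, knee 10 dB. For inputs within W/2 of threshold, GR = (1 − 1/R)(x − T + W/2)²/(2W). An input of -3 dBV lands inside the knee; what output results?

-5.4 dBV

x − T + W/2 = -3 − (-6) + 5 = 8.
GR = (1 − 1/4) × 8² / 20 = 0.75 × 64 / 20 = 2.4 dB.
Output = -3 − 2.4 = -5.4 dBV.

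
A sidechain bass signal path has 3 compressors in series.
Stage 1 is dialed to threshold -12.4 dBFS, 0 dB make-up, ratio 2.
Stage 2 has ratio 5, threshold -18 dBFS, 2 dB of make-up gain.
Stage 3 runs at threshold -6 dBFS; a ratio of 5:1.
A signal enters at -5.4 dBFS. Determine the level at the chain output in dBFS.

Stage 1: -5.4 dBFS is 7 dB over -12.4 dBFS; at 2:1 that becomes 3.5 dB over, giving -8.9 dBFS.
Stage 2: -8.9 dBFS is 9.1 dB over -18 dBFS; at 5:1 that becomes 1.82 dB over, giving -16.18 dBFS; +2 dB make-up → -14.18 dBFS.
Stage 3: below threshold (-14.18 ≤ -6); passes unchanged; output -14.18 dBFS.

-14.18 dBFS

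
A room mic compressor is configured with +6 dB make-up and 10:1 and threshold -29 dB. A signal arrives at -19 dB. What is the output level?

The input is 10 dB above the -29 dB threshold.
10:1 compression reduces that to 10/10 = 1 dB over.
Output = -29 + 1 = -28 dB; make-up adds 6 dB, giving -22 dB.

-22 dB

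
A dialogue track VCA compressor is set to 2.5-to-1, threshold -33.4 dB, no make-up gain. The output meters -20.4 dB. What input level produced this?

The compressed level sits -20.4 − (-33.4) = 13 dB over threshold.
Input overshoot = R × output overshoot = 32.5 dB → input = -33.4 + 32.5 = -0.9 dB.

-0.9 dB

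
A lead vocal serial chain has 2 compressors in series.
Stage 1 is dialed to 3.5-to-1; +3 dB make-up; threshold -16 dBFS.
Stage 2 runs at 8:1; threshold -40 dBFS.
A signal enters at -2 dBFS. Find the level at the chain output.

-36.125 dBFS

Stage 1: -2 dBFS is 14 dB over -16 dBFS; at 3.5:1 that becomes 4 dB over, giving -12 dBFS; +3 dB make-up → -9 dBFS.
Stage 2: 31 dB above -40 dBFS, reduced 8:1 to 3.875 dB above → -36.125 dBFS.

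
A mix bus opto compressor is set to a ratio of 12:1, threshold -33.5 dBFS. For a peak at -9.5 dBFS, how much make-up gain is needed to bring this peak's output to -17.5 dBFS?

14 dB

The peak compresses to -33.5 + 24/12 = -31.5 dBFS.
To reach -17.5 dBFS requires -17.5 − (-31.5) = 14 dB of make-up.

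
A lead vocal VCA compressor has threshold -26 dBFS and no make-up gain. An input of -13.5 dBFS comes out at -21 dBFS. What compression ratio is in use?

2.5:1

Input overshoot = -13.5 − (-26) = 12.5 dB; output overshoot = -21 − (-26) = 5 dB.
Ratio = 12.5 / 5 = 2.5.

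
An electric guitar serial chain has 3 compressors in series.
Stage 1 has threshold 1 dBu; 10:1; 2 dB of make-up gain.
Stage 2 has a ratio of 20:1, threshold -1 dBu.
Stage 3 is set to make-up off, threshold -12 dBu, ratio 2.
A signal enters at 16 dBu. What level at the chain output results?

-6.3625 dBu

Stage 1: 15 dB above 1 dBu, reduced 10:1 to 1.5 dB above → 2.5 dBu; +2 dB make-up → 4.5 dBu.
Stage 2: overshoot 5.5 dB → 5.5/20 = 0.275 dB → -0.725 dBu.
Stage 3: 11.275 dB above -12 dBu, reduced 2:1 to 5.6375 dB above → -6.3625 dBu.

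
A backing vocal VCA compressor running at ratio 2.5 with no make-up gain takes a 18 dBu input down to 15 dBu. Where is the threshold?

Gain reduction = 18 − 15 = 3 dB; output overshoot = GR / (R − 1) = 3 / 1.5 = 2 dB.
Threshold = output − output overshoot = 15 − 2 = 13 dBu.

13 dBu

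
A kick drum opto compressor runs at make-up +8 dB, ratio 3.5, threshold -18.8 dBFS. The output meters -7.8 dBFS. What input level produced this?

Stripping the +8 dB make-up gives -15.8 dBFS at the gain stage.
Post-compression overshoot = -15.8 − (-18.8) = 3 dB.
Input overshoot = R × output overshoot = 10.5 dB → input = -18.8 + 10.5 = -8.3 dBFS.

-8.3 dBFS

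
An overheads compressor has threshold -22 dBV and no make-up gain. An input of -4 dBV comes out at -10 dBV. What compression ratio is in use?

Input overshoot = -4 − (-22) = 18 dB; output overshoot = -10 − (-22) = 12 dB.
Ratio = 18 / 12 = 1.5.

1.5:1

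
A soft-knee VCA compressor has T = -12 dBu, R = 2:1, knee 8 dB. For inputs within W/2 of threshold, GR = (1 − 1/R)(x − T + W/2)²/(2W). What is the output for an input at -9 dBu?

-10.53125 dBu

x − T + W/2 = -9 − (-12) + 4 = 7.
GR = (1 − 1/2) × 7² / 16 = 0.5 × 49 / 16 = 1.53125 dB.
Output = -9 − 1.53125 = -10.53125 dBu.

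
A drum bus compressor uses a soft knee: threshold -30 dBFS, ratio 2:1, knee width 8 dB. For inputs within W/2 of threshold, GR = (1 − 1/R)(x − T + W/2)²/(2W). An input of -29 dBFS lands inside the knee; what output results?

-29.78125 dBFS

x − T + W/2 = -29 − (-30) + 4 = 5.
GR = (1 − 1/2) × 5² / 16 = 0.5 × 25 / 16 = 0.78125 dB.
Output = -29 − 0.78125 = -29.78125 dBFS.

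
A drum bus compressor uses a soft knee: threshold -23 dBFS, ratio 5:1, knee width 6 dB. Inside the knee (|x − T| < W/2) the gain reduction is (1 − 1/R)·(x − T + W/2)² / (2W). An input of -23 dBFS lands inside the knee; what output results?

-23.6 dBFS

x − T + W/2 = -23 − (-23) + 3 = 3.
GR = (1 − 1/5) × 3² / 12 = 0.8 × 9 / 12 = 0.6 dB.
Output = -23 − 0.6 = -23.6 dBFS.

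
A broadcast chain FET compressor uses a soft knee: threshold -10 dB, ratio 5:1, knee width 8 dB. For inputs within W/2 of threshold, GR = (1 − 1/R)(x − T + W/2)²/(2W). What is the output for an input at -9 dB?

-10.25 dB

x − T + W/2 = -9 − (-10) + 4 = 5.
GR = (1 − 1/5) × 5² / 16 = 0.8 × 25 / 16 = 1.25 dB.
Output = -9 − 1.25 = -10.25 dB.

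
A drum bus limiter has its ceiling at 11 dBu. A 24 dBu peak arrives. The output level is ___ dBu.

11 dBu

A brickwall limiter is an ∞:1 compressor: any input above the ceiling is clamped to 11 dBu.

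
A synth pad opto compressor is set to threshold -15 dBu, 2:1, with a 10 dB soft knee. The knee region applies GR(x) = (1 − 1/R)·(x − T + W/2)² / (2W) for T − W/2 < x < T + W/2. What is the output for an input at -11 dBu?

-13.025 dBu

x − T + W/2 = -11 − (-15) + 5 = 9.
GR = (1 − 1/2) × 9² / 20 = 0.5 × 81 / 20 = 2.025 dB.
Output = -11 − 2.025 = -13.025 dBu.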